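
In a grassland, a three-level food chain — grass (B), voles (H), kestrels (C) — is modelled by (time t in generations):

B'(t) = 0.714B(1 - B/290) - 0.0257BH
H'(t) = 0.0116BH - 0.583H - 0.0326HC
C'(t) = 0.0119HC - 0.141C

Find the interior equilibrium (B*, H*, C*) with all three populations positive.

B* ≈ 166, H* ≈ 11.8, C* ≈ 41.3

From dC/dt = 0: 0.0119H* = 0.141, so H* = 11.8.
From dB/dt = 0: 0.714(1 - B*/290) = 0.0257·11.8, giving B* = 290·(1 - 0.426) = 166.
From dH/dt = 0: 0.0116·166 - 0.583 = 0.0326C*, so C* = 1.35/0.0326 = 41.3.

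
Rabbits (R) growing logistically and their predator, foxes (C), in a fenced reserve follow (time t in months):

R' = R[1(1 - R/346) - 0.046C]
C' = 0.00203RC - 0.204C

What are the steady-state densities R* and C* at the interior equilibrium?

R* ≈ 100, C* ≈ 15.4

From dC/dt = 0 with C > 0: 0.00203R* = 0.204, so R* = 100.
Substitute into dR/dt = 0: 1(1 - 100/346) = 0.046C*.
The bracket is 0.71, giving C* = 0.71/0.046 = 15.4.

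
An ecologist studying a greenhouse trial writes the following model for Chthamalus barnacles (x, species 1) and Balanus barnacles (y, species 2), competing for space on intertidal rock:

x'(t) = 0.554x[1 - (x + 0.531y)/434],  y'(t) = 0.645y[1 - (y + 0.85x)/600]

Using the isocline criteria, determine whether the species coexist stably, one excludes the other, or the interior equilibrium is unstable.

Compare the nullcline intercepts: K1/α12 = 434/0.531 = 817 > K2 = 600; K2/α21 = 600/0.85 = 706 > K1 = 434.
Since both inequalities hold, each species can invade when rare, so the interior equilibrium is stable.

stable coexistence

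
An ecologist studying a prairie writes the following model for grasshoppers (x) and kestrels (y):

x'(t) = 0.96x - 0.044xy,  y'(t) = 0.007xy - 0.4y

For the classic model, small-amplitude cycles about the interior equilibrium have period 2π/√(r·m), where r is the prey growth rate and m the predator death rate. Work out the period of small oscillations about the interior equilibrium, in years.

T ≈ 10.1 years

Here r = 0.96 and m = 0.4, so r·m = 0.384.
ω = √0.384 = 0.62 per year, hence T = 2π/ω ≈ 10.1 years.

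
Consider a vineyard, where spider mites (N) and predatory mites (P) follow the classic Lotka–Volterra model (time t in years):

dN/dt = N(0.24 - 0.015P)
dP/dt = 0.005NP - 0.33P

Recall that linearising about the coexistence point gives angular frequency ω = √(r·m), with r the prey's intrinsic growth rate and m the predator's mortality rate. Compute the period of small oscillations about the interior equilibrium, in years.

T ≈ 22.3 years

Here r = 0.24 and m = 0.33, so r·m = 0.0792.
ω = √0.0792 = 0.281 per year, hence T = 2π/ω ≈ 22.3 years.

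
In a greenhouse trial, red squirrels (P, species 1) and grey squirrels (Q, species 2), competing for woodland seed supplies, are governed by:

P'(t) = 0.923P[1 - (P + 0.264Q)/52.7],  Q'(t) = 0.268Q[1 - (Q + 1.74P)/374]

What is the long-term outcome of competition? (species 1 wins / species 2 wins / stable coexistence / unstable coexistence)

Compare the nullcline intercepts: K1/α12 = 52.7/0.264 = 200 < K2 = 374; K2/α21 = 374/1.74 = 215 > K1 = 52.7.
Since the inequalities point opposite ways, species 2 can invade but species 1 cannot.

species 2 excludes species 1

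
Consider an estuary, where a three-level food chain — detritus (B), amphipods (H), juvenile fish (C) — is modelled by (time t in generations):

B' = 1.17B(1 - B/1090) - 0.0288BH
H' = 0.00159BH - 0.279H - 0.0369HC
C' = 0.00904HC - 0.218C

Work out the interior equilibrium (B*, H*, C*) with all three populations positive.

From dC/dt = 0: 0.00904H* = 0.218, so H* = 24.1.
From dB/dt = 0: 1.17(1 - B*/1090) = 0.0288·24.1, giving B* = 1090·(1 - 0.594) = 443.
From dH/dt = 0: 0.00159·443 - 0.279 = 0.0369C*, so C* = 0.425/0.0369 = 11.5.

B* ≈ 443, H* ≈ 24.1, C* ≈ 11.5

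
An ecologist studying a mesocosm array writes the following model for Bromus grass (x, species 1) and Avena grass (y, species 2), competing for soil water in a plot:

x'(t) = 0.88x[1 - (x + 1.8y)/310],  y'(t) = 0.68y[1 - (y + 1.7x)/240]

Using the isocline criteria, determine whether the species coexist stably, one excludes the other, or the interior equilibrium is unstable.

unstable coexistence (outcome depends on initial conditions)

Compare the nullcline intercepts: K1/α12 = 310/1.8 = 172 < K2 = 240; K2/α21 = 240/1.7 = 141 < K1 = 310.
Since both are reversed, neither can invade when rare; the interior point is a saddle.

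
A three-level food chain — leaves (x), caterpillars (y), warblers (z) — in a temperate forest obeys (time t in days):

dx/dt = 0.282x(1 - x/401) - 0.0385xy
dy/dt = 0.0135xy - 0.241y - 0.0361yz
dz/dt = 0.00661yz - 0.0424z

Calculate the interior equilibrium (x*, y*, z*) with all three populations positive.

From dz/dt = 0: 0.00661y* = 0.0424, so y* = 6.41.
From dx/dt = 0: 0.282(1 - x*/401) = 0.0385·6.41, giving x* = 401·(1 - 0.876) = 49.8.
From dy/dt = 0: 0.0135·49.8 - 0.241 = 0.0361z*, so z* = 0.432/0.0361 = 12.

x* ≈ 49.8, y* ≈ 6.41, z* ≈ 12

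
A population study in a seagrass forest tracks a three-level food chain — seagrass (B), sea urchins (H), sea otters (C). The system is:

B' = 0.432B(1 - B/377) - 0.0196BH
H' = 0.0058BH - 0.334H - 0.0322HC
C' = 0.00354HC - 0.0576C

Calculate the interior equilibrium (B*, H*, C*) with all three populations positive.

B* ≈ 98.7, H* ≈ 16.3, C* ≈ 7.4

From dC/dt = 0: 0.00354H* = 0.0576, so H* = 16.3.
From dB/dt = 0: 0.432(1 - B*/377) = 0.0196·16.3, giving B* = 377·(1 - 0.738) = 98.7.
From dH/dt = 0: 0.0058·98.7 - 0.334 = 0.0322C*, so C* = 0.238/0.0322 = 7.4.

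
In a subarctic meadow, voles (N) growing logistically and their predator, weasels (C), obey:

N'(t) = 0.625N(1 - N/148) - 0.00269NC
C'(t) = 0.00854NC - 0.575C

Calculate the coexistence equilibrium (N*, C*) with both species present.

N* ≈ 67.3, C* ≈ 127

From dC/dt = 0 with C > 0: 0.00854N* = 0.575, so N* = 67.3.
Substitute into dN/dt = 0: 0.625(1 - 67.3/148) = 0.00269C*.
The bracket is 0.545, giving C* = 0.341/0.00269 = 127.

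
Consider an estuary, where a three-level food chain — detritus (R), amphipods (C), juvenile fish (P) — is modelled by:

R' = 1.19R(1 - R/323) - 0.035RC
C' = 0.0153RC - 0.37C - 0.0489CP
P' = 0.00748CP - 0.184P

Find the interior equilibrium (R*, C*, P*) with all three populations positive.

R* ≈ 89.3, C* ≈ 24.6, P* ≈ 20.4

From dP/dt = 0: 0.00748C* = 0.184, so C* = 24.6.
From dR/dt = 0: 1.19(1 - R*/323) = 0.035·24.6, giving R* = 323·(1 - 0.723) = 89.3.
From dC/dt = 0: 0.0153·89.3 - 0.37 = 0.0489P*, so P* = 0.996/0.0489 = 20.4.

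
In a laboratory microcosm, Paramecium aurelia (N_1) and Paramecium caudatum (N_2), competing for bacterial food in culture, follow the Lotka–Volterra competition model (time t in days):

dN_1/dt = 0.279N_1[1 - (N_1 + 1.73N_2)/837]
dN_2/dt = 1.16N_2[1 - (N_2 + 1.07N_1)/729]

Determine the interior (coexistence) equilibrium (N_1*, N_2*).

Setting both brackets to zero gives the nullclines N_1 + 1.73N_2 = 837 and 1.07N_1 + N_2 = 729.
Substituting N_2 = 729 - 1.07N_1 into the first: N_1(1 - 1.73·1.07) = 837 - 1.73·729.
So N_1* = -424/-0.851 = 498, and then N_2* = 729 - 1.07·498 = 196.

N_1* ≈ 498, N_2* ≈ 196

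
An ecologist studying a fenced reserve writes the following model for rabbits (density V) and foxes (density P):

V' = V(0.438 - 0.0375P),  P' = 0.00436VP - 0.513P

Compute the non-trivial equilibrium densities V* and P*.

Set dP/dt = 0 with P > 0: 0.00436V - 0.513 = 0, so V* = 0.513/0.00436 = 118.
Set dV/dt = 0 with V > 0: 0.438 - 0.0375P = 0, so P* = 0.438/0.0375 = 11.7.

V* ≈ 118, P* ≈ 11.7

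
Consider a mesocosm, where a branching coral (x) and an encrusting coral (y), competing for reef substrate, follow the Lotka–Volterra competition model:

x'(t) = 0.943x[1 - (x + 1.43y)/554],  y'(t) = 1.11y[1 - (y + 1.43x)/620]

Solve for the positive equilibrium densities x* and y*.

x* ≈ 318, y* ≈ 165

Setting both brackets to zero gives the nullclines x + 1.43y = 554 and 1.43x + y = 620.
Substituting y = 620 - 1.43x into the first: x(1 - 1.43·1.43) = 554 - 1.43·620.
So x* = -333/-1.04 = 318, and then y* = 620 - 1.43·318 = 165.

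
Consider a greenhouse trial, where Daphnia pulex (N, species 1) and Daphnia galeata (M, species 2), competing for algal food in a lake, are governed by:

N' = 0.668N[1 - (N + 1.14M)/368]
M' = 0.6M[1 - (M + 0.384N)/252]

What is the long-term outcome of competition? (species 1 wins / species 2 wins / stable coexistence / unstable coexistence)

stable coexistence

Compare the nullcline intercepts: K1/α12 = 368/1.14 = 323 > K2 = 252; K2/α21 = 252/0.384 = 656 > K1 = 368.
Since both inequalities hold, each species can invade when rare, so the interior equilibrium is stable.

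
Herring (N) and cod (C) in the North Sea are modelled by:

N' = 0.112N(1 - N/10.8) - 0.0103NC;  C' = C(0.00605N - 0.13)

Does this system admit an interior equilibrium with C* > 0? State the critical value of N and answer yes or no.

Threshold N = 21.5; K < 21.5, so no, the predator goes extinct.

The predator equation gives dC/dt > 0 only when N > 0.13/0.00605 = 21.5.
Without the predator, N → K = 10.8. Since 10.8 < 21.5, the predator cannot invade.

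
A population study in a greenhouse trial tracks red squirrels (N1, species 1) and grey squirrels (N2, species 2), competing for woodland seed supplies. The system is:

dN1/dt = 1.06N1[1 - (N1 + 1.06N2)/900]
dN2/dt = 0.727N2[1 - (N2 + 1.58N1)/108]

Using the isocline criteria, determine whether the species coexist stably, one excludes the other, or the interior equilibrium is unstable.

Compare the nullcline intercepts: K1/α12 = 900/1.06 = 849 > K2 = 108; K2/α21 = 108/1.58 = 68.4 < K1 = 900.
Since the inequalities point opposite ways, species 1 can invade but species 2 cannot.

species 1 excludes species 2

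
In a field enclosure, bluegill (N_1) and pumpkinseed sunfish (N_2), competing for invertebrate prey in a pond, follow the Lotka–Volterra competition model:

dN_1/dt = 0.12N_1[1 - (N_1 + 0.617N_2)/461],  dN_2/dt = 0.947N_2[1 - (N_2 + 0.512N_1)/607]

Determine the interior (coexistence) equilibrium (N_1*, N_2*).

Setting both brackets to zero gives the nullclines N_1 + 0.617N_2 = 461 and 0.512N_1 + N_2 = 607.
Substituting N_2 = 607 - 0.512N_1 into the first: N_1(1 - 0.617·0.512) = 461 - 0.617·607.
So N_1* = 86.5/0.684 = 126, and then N_2* = 607 - 0.512·126 = 542.

N_1* ≈ 126, N_2* ≈ 542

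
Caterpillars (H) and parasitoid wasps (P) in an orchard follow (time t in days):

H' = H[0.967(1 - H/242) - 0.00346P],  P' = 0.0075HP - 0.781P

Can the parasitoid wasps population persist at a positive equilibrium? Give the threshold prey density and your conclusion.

Threshold H = 104; K > 104, so yes, the predator persists.

The predator equation gives dP/dt > 0 only when H > 0.781/0.0075 = 104.
Without the predator, H → K = 242. Since 242 > 104, the predator can invade and persist.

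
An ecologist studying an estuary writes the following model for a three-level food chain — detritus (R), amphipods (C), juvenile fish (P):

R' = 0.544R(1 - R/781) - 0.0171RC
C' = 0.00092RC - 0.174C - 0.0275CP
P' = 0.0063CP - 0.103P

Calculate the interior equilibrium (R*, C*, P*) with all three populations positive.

From dP/dt = 0: 0.0063C* = 0.103, so C* = 16.3.
From dR/dt = 0: 0.544(1 - R*/781) = 0.0171·16.3, giving R* = 781·(1 - 0.514) = 380.
From dC/dt = 0: 0.00092·380 - 0.174 = 0.0275P*, so P* = 0.175/0.0275 = 6.37.

R* ≈ 380, C* ≈ 16.3, P* ≈ 6.37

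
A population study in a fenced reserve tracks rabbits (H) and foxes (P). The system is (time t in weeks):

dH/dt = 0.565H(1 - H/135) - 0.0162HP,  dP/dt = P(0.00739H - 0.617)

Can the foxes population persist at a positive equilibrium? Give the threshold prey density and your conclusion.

The predator equation gives dP/dt > 0 only when H > 0.617/0.00739 = 83.5.
Without the predator, H → K = 135. Since 135 > 83.5, the predator can invade and persist.

Threshold H = 83.5; K > 83.5, so yes, the predator persists.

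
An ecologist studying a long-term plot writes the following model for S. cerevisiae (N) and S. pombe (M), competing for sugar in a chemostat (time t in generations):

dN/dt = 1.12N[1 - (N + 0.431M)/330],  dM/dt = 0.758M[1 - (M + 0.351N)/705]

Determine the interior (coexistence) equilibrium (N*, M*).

Setting both brackets to zero gives the nullclines N + 0.431M = 330 and 0.351N + M = 705.
Substituting M = 705 - 0.351N into the first: N(1 - 0.431·0.351) = 330 - 0.431·705.
So N* = 26.1/0.849 = 30.8, and then M* = 705 - 0.351·30.8 = 694.

N* ≈ 30.8, M* ≈ 694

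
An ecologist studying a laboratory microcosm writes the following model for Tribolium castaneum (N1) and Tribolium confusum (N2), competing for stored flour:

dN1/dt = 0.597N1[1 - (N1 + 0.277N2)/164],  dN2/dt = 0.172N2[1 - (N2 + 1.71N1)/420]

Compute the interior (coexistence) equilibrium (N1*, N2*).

N1* ≈ 90.6, N2* ≈ 265

Setting both brackets to zero gives the nullclines N1 + 0.277N2 = 164 and 1.71N1 + N2 = 420.
Substituting N2 = 420 - 1.71N1 into the first: N1(1 - 0.277·1.71) = 164 - 0.277·420.
So N1* = 47.7/0.526 = 90.6, and then N2* = 420 - 1.71·90.6 = 265.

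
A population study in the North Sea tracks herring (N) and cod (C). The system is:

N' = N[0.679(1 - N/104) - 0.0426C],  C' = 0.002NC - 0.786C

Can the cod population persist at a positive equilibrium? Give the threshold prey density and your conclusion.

Threshold N = 393; K < 393, so no, the predator goes extinct.

The predator equation gives dC/dt > 0 only when N > 0.786/0.002 = 393.
Without the predator, N → K = 104. Since 104 < 393, the predator cannot invade.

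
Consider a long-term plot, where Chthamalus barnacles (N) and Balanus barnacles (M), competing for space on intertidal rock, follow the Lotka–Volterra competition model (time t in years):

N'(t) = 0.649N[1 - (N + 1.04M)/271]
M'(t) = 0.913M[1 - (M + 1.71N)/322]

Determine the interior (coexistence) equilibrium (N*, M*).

N* ≈ 82.1, M* ≈ 182

Setting both brackets to zero gives the nullclines N + 1.04M = 271 and 1.71N + M = 322.
Substituting M = 322 - 1.71N into the first: N(1 - 1.04·1.71) = 271 - 1.04·322.
So N* = -63.9/-0.778 = 82.1, and then M* = 322 - 1.71·82.1 = 182.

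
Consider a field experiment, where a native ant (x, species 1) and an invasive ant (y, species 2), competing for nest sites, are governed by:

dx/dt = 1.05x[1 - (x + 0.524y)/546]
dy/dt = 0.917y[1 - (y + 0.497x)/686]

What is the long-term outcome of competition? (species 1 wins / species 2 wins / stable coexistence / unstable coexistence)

stable coexistence

Compare the nullcline intercepts: K1/α12 = 546/0.524 = 1040 > K2 = 686; K2/α21 = 686/0.497 = 1380 > K1 = 546.
Since both inequalities hold, each species can invade when rare, so the interior equilibrium is stable.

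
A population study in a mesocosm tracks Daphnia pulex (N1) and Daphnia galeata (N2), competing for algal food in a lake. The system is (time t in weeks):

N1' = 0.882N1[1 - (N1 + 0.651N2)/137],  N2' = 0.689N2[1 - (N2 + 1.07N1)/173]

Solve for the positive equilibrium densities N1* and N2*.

N1* ≈ 80.3, N2* ≈ 87

Setting both brackets to zero gives the nullclines N1 + 0.651N2 = 137 and 1.07N1 + N2 = 173.
Substituting N2 = 173 - 1.07N1 into the first: N1(1 - 0.651·1.07) = 137 - 0.651·173.
So N1* = 24.4/0.303 = 80.3, and then N2* = 173 - 1.07·80.3 = 87.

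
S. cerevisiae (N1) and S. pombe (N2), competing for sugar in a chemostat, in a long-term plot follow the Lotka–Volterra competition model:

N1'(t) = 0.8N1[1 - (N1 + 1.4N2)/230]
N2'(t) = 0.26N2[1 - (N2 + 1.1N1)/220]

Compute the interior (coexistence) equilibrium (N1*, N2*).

Setting both brackets to zero gives the nullclines N1 + 1.4N2 = 230 and 1.1N1 + N2 = 220.
Substituting N2 = 220 - 1.1N1 into the first: N1(1 - 1.4·1.1) = 230 - 1.4·220.
So N1* = -78/-0.54 = 144, and then N2* = 220 - 1.1·144 = 61.1.

N1* ≈ 144, N2* ≈ 61.1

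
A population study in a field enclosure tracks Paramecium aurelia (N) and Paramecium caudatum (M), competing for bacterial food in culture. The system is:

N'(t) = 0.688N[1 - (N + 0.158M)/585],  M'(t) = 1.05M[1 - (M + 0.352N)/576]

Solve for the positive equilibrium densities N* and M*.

Setting both brackets to zero gives the nullclines N + 0.158M = 585 and 0.352N + M = 576.
Substituting M = 576 - 0.352N into the first: N(1 - 0.158·0.352) = 585 - 0.158·576.
So N* = 494/0.944 = 523, and then M* = 576 - 0.352·523 = 392.

N* ≈ 523, M* ≈ 392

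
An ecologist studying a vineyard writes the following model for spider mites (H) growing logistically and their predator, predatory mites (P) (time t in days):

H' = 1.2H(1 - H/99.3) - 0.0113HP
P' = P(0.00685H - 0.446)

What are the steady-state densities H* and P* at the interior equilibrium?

H* ≈ 65.1, P* ≈ 36.6

From dP/dt = 0 with P > 0: 0.00685H* = 0.446, so H* = 65.1.
Substitute into dH/dt = 0: 1.2(1 - 65.1/99.3) = 0.0113P*.
The bracket is 0.344, giving P* = 0.413/0.0113 = 36.6.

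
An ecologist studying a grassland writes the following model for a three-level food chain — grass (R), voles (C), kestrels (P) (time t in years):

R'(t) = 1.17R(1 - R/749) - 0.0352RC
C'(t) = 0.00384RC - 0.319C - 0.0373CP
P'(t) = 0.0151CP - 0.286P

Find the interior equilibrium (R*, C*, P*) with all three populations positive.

R* ≈ 322, C* ≈ 18.9, P* ≈ 24.6

From dP/dt = 0: 0.0151C* = 0.286, so C* = 18.9.
From dR/dt = 0: 1.17(1 - R*/749) = 0.0352·18.9, giving R* = 749·(1 - 0.57) = 322.
From dC/dt = 0: 0.00384·322 - 0.319 = 0.0373P*, so P* = 0.918/0.0373 = 24.6.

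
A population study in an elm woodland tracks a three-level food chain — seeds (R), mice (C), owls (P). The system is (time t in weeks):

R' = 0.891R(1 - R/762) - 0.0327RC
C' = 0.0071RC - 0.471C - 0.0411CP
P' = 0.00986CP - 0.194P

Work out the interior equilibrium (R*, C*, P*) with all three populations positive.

From dP/dt = 0: 0.00986C* = 0.194, so C* = 19.7.
From dR/dt = 0: 0.891(1 - R*/762) = 0.0327·19.7, giving R* = 762·(1 - 0.722) = 212.
From dC/dt = 0: 0.0071·212 - 0.471 = 0.0411P*, so P* = 1.03/0.0411 = 25.1.

R* ≈ 212, C* ≈ 19.7, P* ≈ 25.1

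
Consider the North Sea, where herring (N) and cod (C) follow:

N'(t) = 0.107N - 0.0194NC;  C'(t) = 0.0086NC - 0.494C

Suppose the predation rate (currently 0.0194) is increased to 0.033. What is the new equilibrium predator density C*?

At the interior fixed point, setting dN/dt = 0 with N > 0 fixes C* = (prey growth rate)/(NC coefficient) — independent of the other coefficients.
With the change, C* = 0.107/0.033 = 3.24; it falls from 5.52.

C* ≈ 3.24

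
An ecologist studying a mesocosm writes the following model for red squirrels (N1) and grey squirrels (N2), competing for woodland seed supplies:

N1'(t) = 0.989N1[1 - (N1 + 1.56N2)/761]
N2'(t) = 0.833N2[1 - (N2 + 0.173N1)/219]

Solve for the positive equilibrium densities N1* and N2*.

Setting both brackets to zero gives the nullclines N1 + 1.56N2 = 761 and 0.173N1 + N2 = 219.
Substituting N2 = 219 - 0.173N1 into the first: N1(1 - 1.56·0.173) = 761 - 1.56·219.
So N1* = 419/0.73 = 574, and then N2* = 219 - 0.173·574 = 120.

N1* ≈ 574, N2* ≈ 120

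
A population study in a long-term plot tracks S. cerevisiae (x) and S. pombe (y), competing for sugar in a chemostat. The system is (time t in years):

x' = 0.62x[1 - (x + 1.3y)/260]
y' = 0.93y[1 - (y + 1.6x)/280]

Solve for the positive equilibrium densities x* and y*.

x* ≈ 96.3, y* ≈ 126

Setting both brackets to zero gives the nullclines x + 1.3y = 260 and 1.6x + y = 280.
Substituting y = 280 - 1.6x into the first: x(1 - 1.3·1.6) = 260 - 1.3·280.
So x* = -104/-1.08 = 96.3, and then y* = 280 - 1.6·96.3 = 126.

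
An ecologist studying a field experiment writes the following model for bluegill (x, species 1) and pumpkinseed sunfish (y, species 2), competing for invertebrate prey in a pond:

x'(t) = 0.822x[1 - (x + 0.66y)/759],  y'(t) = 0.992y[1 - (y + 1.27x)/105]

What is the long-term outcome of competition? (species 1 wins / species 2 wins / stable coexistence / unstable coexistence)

Compare the nullcline intercepts: K1/α12 = 759/0.66 = 1150 > K2 = 105; K2/α21 = 105/1.27 = 82.7 < K1 = 759.
Since the inequalities point opposite ways, species 1 can invade but species 2 cannot.

species 1 excludes species 2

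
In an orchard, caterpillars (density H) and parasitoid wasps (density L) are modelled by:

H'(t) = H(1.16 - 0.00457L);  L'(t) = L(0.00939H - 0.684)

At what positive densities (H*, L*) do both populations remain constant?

H* ≈ 72.8, L* ≈ 254

Set dL/dt = 0 with L > 0: 0.00939H - 0.684 = 0, so H* = 0.684/0.00939 = 72.8.
Set dH/dt = 0 with H > 0: 1.16 - 0.00457L = 0, so L* = 1.16/0.00457 = 254.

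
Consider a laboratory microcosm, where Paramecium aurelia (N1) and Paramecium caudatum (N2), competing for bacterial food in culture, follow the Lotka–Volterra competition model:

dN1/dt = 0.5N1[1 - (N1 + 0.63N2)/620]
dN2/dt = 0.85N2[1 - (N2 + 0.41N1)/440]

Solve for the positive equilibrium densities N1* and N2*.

N1* ≈ 462, N2* ≈ 251

Setting both brackets to zero gives the nullclines N1 + 0.63N2 = 620 and 0.41N1 + N2 = 440.
Substituting N2 = 440 - 0.41N1 into the first: N1(1 - 0.63·0.41) = 620 - 0.63·440.
So N1* = 343/0.742 = 462, and then N2* = 440 - 0.41·462 = 251.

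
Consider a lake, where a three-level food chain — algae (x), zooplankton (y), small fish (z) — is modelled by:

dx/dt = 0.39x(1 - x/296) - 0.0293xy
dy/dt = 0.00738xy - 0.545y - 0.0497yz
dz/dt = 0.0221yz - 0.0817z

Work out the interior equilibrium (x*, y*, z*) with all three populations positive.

From dz/dt = 0: 0.0221y* = 0.0817, so y* = 3.7.
From dx/dt = 0: 0.39(1 - x*/296) = 0.0293·3.7, giving x* = 296·(1 - 0.278) = 214.
From dy/dt = 0: 0.00738·214 - 0.545 = 0.0497z*, so z* = 1.03/0.0497 = 20.8.

x* ≈ 214, y* ≈ 3.7, z* ≈ 20.8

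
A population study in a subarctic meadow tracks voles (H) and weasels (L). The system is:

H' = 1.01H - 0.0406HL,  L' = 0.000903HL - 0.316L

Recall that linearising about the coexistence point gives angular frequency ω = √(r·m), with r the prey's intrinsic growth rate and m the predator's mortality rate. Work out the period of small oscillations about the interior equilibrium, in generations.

Here r = 1.01 and m = 0.316, so r·m = 0.319.
ω = √0.319 = 0.565 per generation, hence T = 2π/ω ≈ 11.1 generations.

T ≈ 11.1 generations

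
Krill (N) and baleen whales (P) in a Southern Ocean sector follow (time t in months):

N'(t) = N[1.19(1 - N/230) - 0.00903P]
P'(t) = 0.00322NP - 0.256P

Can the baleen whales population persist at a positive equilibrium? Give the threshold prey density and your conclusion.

The predator equation gives dP/dt > 0 only when N > 0.256/0.00322 = 79.5.
Without the predator, N → K = 230. Since 230 > 79.5, the predator can invade and persist.

Threshold N = 79.5; K > 79.5, so yes, the predator persists.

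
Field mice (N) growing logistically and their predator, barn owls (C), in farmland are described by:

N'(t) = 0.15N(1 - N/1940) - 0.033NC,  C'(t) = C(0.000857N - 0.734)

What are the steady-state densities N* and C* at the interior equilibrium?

N* ≈ 856, C* ≈ 2.54

From dC/dt = 0 with C > 0: 0.000857N* = 0.734, so N* = 856.
Substitute into dN/dt = 0: 0.15(1 - 856/1940) = 0.033C*.
The bracket is 0.559, giving C* = 0.0838/0.033 = 2.54.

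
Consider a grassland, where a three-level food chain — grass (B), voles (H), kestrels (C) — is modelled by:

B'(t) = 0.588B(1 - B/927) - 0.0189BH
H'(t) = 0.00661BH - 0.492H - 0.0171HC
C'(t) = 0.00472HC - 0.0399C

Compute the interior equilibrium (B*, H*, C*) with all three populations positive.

B* ≈ 675, H* ≈ 8.45, C* ≈ 232

From dC/dt = 0: 0.00472H* = 0.0399, so H* = 8.45.
From dB/dt = 0: 0.588(1 - B*/927) = 0.0189·8.45, giving B* = 927·(1 - 0.272) = 675.
From dH/dt = 0: 0.00661·675 - 0.492 = 0.0171C*, so C* = 3.97/0.0171 = 232.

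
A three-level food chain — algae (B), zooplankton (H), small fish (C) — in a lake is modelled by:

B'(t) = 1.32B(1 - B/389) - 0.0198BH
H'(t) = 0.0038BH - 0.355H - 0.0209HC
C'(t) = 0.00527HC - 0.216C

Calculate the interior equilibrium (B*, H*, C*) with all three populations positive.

B* ≈ 150, H* ≈ 41, C* ≈ 10.3

From dC/dt = 0: 0.00527H* = 0.216, so H* = 41.
From dB/dt = 0: 1.32(1 - B*/389) = 0.0198·41, giving B* = 389·(1 - 0.615) = 150.
From dH/dt = 0: 0.0038·150 - 0.355 = 0.0209C*, so C* = 0.214/0.0209 = 10.3.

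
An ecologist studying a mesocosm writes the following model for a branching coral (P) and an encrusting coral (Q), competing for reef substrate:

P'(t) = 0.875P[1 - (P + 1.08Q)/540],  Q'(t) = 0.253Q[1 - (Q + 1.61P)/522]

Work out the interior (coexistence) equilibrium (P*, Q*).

P* ≈ 32.2, Q* ≈ 470

Setting both brackets to zero gives the nullclines P + 1.08Q = 540 and 1.61P + Q = 522.
Substituting Q = 522 - 1.61P into the first: P(1 - 1.08·1.61) = 540 - 1.08·522.
So P* = -23.8/-0.739 = 32.2, and then Q* = 522 - 1.61·32.2 = 470.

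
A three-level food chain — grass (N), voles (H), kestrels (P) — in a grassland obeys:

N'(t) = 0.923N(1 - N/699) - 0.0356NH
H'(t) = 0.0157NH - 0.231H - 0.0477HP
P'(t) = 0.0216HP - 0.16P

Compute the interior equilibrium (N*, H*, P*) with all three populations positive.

N* ≈ 499, H* ≈ 7.41, P* ≈ 159

From dP/dt = 0: 0.0216H* = 0.16, so H* = 7.41.
From dN/dt = 0: 0.923(1 - N*/699) = 0.0356·7.41, giving N* = 699·(1 - 0.286) = 499.
From dH/dt = 0: 0.0157·499 - 0.231 = 0.0477P*, so P* = 7.61/0.0477 = 159.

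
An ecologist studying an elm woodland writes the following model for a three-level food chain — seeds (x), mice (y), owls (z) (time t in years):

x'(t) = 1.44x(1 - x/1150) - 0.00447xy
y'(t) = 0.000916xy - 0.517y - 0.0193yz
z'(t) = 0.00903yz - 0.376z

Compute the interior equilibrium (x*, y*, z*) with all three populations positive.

x* ≈ 1000, y* ≈ 41.6, z* ≈ 20.7

From dz/dt = 0: 0.00903y* = 0.376, so y* = 41.6.
From dx/dt = 0: 1.44(1 - x*/1150) = 0.00447·41.6, giving x* = 1150·(1 - 0.129) = 1000.
From dy/dt = 0: 0.000916·1000 - 0.517 = 0.0193z*, so z* = 0.4/0.0193 = 20.7.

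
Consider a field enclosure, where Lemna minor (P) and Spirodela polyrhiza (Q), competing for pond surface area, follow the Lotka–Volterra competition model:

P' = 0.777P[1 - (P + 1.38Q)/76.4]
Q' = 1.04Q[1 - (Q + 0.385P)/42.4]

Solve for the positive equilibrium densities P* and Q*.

P* ≈ 38.2, Q* ≈ 27.7

Setting both brackets to zero gives the nullclines P + 1.38Q = 76.4 and 0.385P + Q = 42.4.
Substituting Q = 42.4 - 0.385P into the first: P(1 - 1.38·0.385) = 76.4 - 1.38·42.4.
So P* = 17.9/0.469 = 38.2, and then Q* = 42.4 - 0.385·38.2 = 27.7.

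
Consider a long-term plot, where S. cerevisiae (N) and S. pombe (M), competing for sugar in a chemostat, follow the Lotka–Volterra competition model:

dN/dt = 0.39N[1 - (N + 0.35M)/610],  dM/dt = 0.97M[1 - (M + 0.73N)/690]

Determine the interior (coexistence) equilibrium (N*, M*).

N* ≈ 495, M* ≈ 329

Setting both brackets to zero gives the nullclines N + 0.35M = 610 and 0.73N + M = 690.
Substituting M = 690 - 0.73N into the first: N(1 - 0.35·0.73) = 610 - 0.35·690.
So N* = 368/0.744 = 495, and then M* = 690 - 0.73·495 = 329.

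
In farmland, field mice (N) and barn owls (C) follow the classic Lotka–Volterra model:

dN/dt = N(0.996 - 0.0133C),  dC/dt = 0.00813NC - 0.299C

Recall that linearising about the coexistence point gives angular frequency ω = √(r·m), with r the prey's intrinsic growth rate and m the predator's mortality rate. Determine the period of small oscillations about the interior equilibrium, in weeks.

T ≈ 11.5 weeks

Here r = 0.996 and m = 0.299, so r·m = 0.298.
ω = √0.298 = 0.546 per week, hence T = 2π/ω ≈ 11.5 weeks.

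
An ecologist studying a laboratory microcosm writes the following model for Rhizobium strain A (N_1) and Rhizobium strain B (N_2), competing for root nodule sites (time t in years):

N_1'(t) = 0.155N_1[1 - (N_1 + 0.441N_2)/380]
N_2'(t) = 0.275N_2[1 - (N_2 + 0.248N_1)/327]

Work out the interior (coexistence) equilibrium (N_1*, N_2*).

N_1* ≈ 265, N_2* ≈ 261

Setting both brackets to zero gives the nullclines N_1 + 0.441N_2 = 380 and 0.248N_1 + N_2 = 327.
Substituting N_2 = 327 - 0.248N_1 into the first: N_1(1 - 0.441·0.248) = 380 - 0.441·327.
So N_1* = 236/0.891 = 265, and then N_2* = 327 - 0.248·265 = 261.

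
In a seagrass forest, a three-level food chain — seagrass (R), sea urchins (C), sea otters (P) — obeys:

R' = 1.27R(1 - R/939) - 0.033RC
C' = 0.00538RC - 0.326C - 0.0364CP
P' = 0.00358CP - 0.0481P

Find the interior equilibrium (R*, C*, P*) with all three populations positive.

From dP/dt = 0: 0.00358C* = 0.0481, so C* = 13.4.
From dR/dt = 0: 1.27(1 - R*/939) = 0.033·13.4, giving R* = 939·(1 - 0.349) = 611.
From dC/dt = 0: 0.00538·611 - 0.326 = 0.0364P*, so P* = 2.96/0.0364 = 81.4.

R* ≈ 611, C* ≈ 13.4, P* ≈ 81.4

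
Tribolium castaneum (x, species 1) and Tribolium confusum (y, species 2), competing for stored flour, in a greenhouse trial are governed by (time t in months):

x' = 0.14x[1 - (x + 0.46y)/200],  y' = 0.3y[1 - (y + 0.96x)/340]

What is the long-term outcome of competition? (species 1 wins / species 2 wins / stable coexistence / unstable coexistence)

stable coexistence

Compare the nullcline intercepts: K1/α12 = 200/0.46 = 435 > K2 = 340; K2/α21 = 340/0.96 = 354 > K1 = 200.
Since both inequalities hold, each species can invade when rare, so the interior equilibrium is stable.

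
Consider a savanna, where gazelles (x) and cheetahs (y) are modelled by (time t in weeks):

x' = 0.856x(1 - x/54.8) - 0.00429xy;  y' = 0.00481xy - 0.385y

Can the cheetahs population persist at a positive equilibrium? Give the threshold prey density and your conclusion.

The predator equation gives dy/dt > 0 only when x > 0.385/0.00481 = 80.
Without the predator, x → K = 54.8. Since 54.8 < 80, the predator cannot invade.

Threshold x = 80; K < 80, so no, the predator goes extinct.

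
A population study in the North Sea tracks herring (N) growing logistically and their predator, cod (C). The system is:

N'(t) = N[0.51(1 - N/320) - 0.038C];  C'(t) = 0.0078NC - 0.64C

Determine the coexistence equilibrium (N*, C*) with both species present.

N* ≈ 82.1, C* ≈ 9.98

From dC/dt = 0 with C > 0: 0.0078N* = 0.64, so N* = 82.1.
Substitute into dN/dt = 0: 0.51(1 - 82.1/320) = 0.038C*.
The bracket is 0.744, giving C* = 0.379/0.038 = 9.98.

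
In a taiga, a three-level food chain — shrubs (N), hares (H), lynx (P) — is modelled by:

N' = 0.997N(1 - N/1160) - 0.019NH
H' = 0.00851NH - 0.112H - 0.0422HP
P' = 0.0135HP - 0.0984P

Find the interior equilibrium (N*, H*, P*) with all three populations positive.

N* ≈ 999, H* ≈ 7.29, P* ≈ 199

From dP/dt = 0: 0.0135H* = 0.0984, so H* = 7.29.
From dN/dt = 0: 0.997(1 - N*/1160) = 0.019·7.29, giving N* = 1160·(1 - 0.139) = 999.
From dH/dt = 0: 0.00851·999 - 0.112 = 0.0422P*, so P* = 8.39/0.0422 = 199.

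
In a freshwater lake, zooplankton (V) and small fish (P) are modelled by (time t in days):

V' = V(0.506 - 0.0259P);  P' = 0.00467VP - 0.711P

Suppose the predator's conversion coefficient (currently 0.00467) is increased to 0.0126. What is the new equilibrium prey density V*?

V* ≈ 56.4

At the interior fixed point, setting dP/dt = 0 with P > 0 fixes V* = (predator death rate)/(VP coefficient) — independent of the other coefficients.
With the change, V* = 0.711/0.0126 = 56.4; it falls from 152.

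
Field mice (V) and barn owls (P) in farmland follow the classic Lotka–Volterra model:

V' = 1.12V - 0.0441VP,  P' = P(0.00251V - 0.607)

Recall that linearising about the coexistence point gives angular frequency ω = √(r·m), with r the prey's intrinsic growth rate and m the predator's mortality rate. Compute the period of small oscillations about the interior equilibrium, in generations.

T ≈ 7.62 generations

Here r = 1.12 and m = 0.607, so r·m = 0.68.
ω = √0.68 = 0.825 per generation, hence T = 2π/ω ≈ 7.62 generations.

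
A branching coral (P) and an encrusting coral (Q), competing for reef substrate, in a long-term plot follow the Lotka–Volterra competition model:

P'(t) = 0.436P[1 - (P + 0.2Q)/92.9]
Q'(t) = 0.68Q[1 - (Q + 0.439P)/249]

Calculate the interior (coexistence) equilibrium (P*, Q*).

Setting both brackets to zero gives the nullclines P + 0.2Q = 92.9 and 0.439P + Q = 249.
Substituting Q = 249 - 0.439P into the first: P(1 - 0.2·0.439) = 92.9 - 0.2·249.
So P* = 43.1/0.912 = 47.2, and then Q* = 249 - 0.439·47.2 = 228.

P* ≈ 47.2, Q* ≈ 228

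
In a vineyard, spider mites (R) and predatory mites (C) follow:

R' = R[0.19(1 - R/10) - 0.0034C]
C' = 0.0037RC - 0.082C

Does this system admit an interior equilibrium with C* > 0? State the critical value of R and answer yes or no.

Threshold R = 22.2; K < 22.2, so no, the predator goes extinct.

The predator equation gives dC/dt > 0 only when R > 0.082/0.0037 = 22.2.
Without the predator, R → K = 10. Since 10 < 22.2, the predator cannot invade.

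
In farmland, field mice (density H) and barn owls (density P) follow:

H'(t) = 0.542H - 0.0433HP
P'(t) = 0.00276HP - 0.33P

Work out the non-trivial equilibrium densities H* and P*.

H* ≈ 120, P* ≈ 12.5

Set dP/dt = 0 with P > 0: 0.00276H - 0.33 = 0, so H* = 0.33/0.00276 = 120.
Set dH/dt = 0 with H > 0: 0.542 - 0.0433P = 0, so P* = 0.542/0.0433 = 12.5.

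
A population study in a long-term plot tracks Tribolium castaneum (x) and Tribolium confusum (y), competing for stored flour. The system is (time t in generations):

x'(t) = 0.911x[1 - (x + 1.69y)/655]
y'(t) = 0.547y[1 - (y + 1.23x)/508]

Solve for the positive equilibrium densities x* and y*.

x* ≈ 189, y* ≈ 276

Setting both brackets to zero gives the nullclines x + 1.69y = 655 and 1.23x + y = 508.
Substituting y = 508 - 1.23x into the first: x(1 - 1.69·1.23) = 655 - 1.69·508.
So x* = -204/-1.08 = 189, and then y* = 508 - 1.23·189 = 276.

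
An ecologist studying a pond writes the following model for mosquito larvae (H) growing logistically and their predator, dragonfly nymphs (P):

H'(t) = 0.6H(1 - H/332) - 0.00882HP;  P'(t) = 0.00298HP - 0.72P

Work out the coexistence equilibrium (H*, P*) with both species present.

H* ≈ 242, P* ≈ 18.5

From dP/dt = 0 with P > 0: 0.00298H* = 0.72, so H* = 242.
Substitute into dH/dt = 0: 0.6(1 - 242/332) = 0.00882P*.
The bracket is 0.272, giving P* = 0.163/0.00882 = 18.5.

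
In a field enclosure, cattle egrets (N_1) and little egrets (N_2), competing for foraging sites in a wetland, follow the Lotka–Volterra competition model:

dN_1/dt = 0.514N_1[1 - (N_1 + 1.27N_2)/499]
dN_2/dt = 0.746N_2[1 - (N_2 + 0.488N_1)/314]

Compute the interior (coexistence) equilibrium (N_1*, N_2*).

Setting both brackets to zero gives the nullclines N_1 + 1.27N_2 = 499 and 0.488N_1 + N_2 = 314.
Substituting N_2 = 314 - 0.488N_1 into the first: N_1(1 - 1.27·0.488) = 499 - 1.27·314.
So N_1* = 100/0.38 = 264, and then N_2* = 314 - 0.488·264 = 185.

N_1* ≈ 264, N_2* ≈ 185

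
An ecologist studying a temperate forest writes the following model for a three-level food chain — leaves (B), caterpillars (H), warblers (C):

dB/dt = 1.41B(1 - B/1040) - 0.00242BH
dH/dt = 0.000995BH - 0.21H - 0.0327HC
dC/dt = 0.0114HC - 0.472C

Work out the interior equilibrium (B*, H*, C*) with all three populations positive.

From dC/dt = 0: 0.0114H* = 0.472, so H* = 41.4.
From dB/dt = 0: 1.41(1 - B*/1040) = 0.00242·41.4, giving B* = 1040·(1 - 0.0711) = 966.
From dH/dt = 0: 0.000995·966 - 0.21 = 0.0327C*, so C* = 0.751/0.0327 = 23.

B* ≈ 966, H* ≈ 41.4, C* ≈ 23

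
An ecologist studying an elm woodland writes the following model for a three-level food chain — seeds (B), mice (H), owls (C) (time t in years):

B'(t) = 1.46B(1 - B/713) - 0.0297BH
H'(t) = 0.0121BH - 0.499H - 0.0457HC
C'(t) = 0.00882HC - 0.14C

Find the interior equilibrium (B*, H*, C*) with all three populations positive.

From dC/dt = 0: 0.00882H* = 0.14, so H* = 15.9.
From dB/dt = 0: 1.46(1 - B*/713) = 0.0297·15.9, giving B* = 713·(1 - 0.323) = 483.
From dH/dt = 0: 0.0121·483 - 0.499 = 0.0457C*, so C* = 5.34/0.0457 = 117.

B* ≈ 483, H* ≈ 15.9, C* ≈ 117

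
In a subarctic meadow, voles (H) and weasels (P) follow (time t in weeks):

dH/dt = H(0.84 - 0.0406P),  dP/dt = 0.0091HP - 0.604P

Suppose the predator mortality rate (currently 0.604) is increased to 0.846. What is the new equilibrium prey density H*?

H* ≈ 93

At the interior fixed point, setting dP/dt = 0 with P > 0 fixes H* = (predator death rate)/(HP coefficient) — independent of the other coefficients.
With the change, H* = 0.846/0.0091 = 93; it rises from 66.4.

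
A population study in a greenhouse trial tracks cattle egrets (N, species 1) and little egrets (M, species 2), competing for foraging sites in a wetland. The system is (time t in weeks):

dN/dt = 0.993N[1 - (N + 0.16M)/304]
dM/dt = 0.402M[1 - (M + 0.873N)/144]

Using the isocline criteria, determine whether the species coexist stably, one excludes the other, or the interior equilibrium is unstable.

Compare the nullcline intercepts: K1/α12 = 304/0.16 = 1900 > K2 = 144; K2/α21 = 144/0.873 = 165 < K1 = 304.
Since the inequalities point opposite ways, species 1 can invade but species 2 cannot.

species 1 excludes species 2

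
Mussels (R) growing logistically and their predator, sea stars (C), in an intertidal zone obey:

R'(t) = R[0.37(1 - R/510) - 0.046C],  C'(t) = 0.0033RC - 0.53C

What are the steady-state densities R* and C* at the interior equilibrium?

From dC/dt = 0 with C > 0: 0.0033R* = 0.53, so R* = 161.
Substitute into dR/dt = 0: 0.37(1 - 161/510) = 0.046C*.
The bracket is 0.685, giving C* = 0.253/0.046 = 5.51.

R* ≈ 161, C* ≈ 5.51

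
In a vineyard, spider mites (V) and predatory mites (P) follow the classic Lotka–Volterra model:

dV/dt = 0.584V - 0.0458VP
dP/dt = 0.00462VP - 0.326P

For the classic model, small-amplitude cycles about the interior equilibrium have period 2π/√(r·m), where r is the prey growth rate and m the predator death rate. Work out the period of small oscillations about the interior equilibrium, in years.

Here r = 0.584 and m = 0.326, so r·m = 0.19.
ω = √0.19 = 0.436 per year, hence T = 2π/ω ≈ 14.4 years.

T ≈ 14.4 years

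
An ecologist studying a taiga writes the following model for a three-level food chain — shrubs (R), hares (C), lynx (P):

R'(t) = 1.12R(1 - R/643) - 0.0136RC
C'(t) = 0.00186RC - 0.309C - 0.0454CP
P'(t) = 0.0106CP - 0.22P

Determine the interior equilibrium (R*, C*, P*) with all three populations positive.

R* ≈ 481, C* ≈ 20.8, P* ≈ 12.9

From dP/dt = 0: 0.0106C* = 0.22, so C* = 20.8.
From dR/dt = 0: 1.12(1 - R*/643) = 0.0136·20.8, giving R* = 643·(1 - 0.252) = 481.
From dC/dt = 0: 0.00186·481 - 0.309 = 0.0454P*, so P* = 0.586/0.0454 = 12.9.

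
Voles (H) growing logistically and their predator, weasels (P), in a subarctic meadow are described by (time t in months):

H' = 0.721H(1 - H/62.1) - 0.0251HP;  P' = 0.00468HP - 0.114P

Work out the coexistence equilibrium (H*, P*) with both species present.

H* ≈ 24.4, P* ≈ 17.5

From dP/dt = 0 with P > 0: 0.00468H* = 0.114, so H* = 24.4.
Substitute into dH/dt = 0: 0.721(1 - 24.4/62.1) = 0.0251P*.
The bracket is 0.608, giving P* = 0.438/0.0251 = 17.5.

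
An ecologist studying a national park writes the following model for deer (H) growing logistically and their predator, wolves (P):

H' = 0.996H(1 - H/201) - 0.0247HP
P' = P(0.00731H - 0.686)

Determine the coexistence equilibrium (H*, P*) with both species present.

From dP/dt = 0 with P > 0: 0.00731H* = 0.686, so H* = 93.8.
Substitute into dH/dt = 0: 0.996(1 - 93.8/201) = 0.0247P*.
The bracket is 0.533, giving P* = 0.531/0.0247 = 21.5.

H* ≈ 93.8, P* ≈ 21.5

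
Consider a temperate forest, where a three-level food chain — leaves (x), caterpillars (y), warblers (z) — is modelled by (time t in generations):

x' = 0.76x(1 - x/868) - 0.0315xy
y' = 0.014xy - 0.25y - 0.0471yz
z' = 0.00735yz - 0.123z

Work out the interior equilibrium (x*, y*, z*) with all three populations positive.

From dz/dt = 0: 0.00735y* = 0.123, so y* = 16.7.
From dx/dt = 0: 0.76(1 - x*/868) = 0.0315·16.7, giving x* = 868·(1 - 0.694) = 266.
From dy/dt = 0: 0.014·266 - 0.25 = 0.0471z*, so z* = 3.47/0.0471 = 73.7.

x* ≈ 266, y* ≈ 16.7, z* ≈ 73.7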